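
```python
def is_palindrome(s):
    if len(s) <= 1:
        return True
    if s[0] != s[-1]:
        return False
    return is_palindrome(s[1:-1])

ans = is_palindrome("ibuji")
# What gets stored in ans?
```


is_palindrome("ibuji")
"ibuji": s[0]='i' == s[-1]='i' -> is_palindrome("buj")
"buj": s[0]='b' != s[-1]='j' -> False
= False


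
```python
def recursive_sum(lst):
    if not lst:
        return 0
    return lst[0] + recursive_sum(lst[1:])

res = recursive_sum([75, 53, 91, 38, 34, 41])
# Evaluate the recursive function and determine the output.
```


recursive_sum([75, 53, 91, 38, 34, 41])
= 75 + recursive_sum([53, 91, 38, 34, 41])
= 75 + 53 + recursive_sum([91, 38, 34, 41])
= 75 + 53 + 91 + recursive_sum([38, 34, 41])
= 75 + 53 + 91 + 38 + recursive_sum([34, 41])
= 75 + 53 + 91 + 38 + 34 + recursive_sum([41])
= 75 + 53 + 91 + 38 + 34 + 41 + recursive_sum([])
= 75 + 53 + 91 + 38 + 34 + 41 + 0
= 332


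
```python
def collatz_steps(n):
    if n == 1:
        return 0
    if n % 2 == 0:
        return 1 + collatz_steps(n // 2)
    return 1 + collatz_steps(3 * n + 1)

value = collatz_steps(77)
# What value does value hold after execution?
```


collatz_steps(77)
77 is odd -> 3*77+1 = 232 -> collatz_steps(232)
232 is even -> collatz_steps(116)
116 is even -> collatz_steps(58)
58 is even -> collatz_steps(29)
29 is odd -> 3*29+1 = 88 -> collatz_steps(88)
88 is even -> collatz_steps(44)
44 is even -> collatz_steps(22)
22 is even -> collatz_steps(11)
11 is odd -> 3*11+1 = 34 -> collatz_steps(34)
34 is even -> collatz_steps(17)
17 is odd -> 3*17+1 = 52 -> collatz_steps(52)
52 is even -> collatz_steps(26)
26 is even -> collatz_steps(13)
13 is odd -> 3*13+1 = 40 -> collatz_steps(40)
40 is even -> collatz_steps(20)
20 is even -> collatz_steps(10)
10 is even -> collatz_steps(5)
5 is odd -> 3*5+1 = 16 -> collatz_steps(16)
16 is even -> collatz_steps(8)
8 is even -> collatz_steps(4)
4 is even -> collatz_steps(2)
2 is even -> collatz_steps(1)
Reached 1 after 22 steps
= 22


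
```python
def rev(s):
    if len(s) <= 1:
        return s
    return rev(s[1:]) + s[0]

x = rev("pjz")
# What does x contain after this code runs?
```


rev("pjz")
= rev("jz") + "p"
= rev("z") + "j" + "p"
= "z" + "j" + "p"
= "zjp"


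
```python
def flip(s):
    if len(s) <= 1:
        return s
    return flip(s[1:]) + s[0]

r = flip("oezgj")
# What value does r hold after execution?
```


flip("oezgj")
= flip("ezgj") + "o"
= flip("zgj") + "e" + "o"
= flip("gj") + "z" + "e" + "o"
= flip("j") + "g" + "z" + "e" + "o"
= "j" + "g" + "z" + "e" + "o"
= "jgzeo"


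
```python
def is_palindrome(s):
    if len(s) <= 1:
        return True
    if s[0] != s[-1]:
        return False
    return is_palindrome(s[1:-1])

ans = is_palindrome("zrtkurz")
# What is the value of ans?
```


is_palindrome("zrtkurz")
"zrtkurz": s[0]='z' == s[-1]='z' -> is_palindrome("rtkur")
"rtkur": s[0]='r' == s[-1]='r' -> is_palindrome("tku")
"tku": s[0]='t' != s[-1]='u' -> False
= False


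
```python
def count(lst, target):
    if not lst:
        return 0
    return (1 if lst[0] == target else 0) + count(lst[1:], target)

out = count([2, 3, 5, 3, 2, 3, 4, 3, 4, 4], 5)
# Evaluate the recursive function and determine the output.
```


count([2, 3, 5, 3, 2, 3, 4, 3, 4, 4], 5)
lst[0]=2 != 5: 0 + count([3, 5, 3, 2, 3, 4, 3, 4, 4], 5)
lst[0]=3 != 5: 0 + count([5, 3, 2, 3, 4, 3, 4, 4], 5)
lst[0]=5 == 5: 1 + count([3, 2, 3, 4, 3, 4, 4], 5)
lst[0]=3 != 5: 0 + count([2, 3, 4, 3, 4, 4], 5)
lst[0]=2 != 5: 0 + count([3, 4, 3, 4, 4], 5)
lst[0]=3 != 5: 0 + count([4, 3, 4, 4], 5)
lst[0]=4 != 5: 0 + count([3, 4, 4], 5)
lst[0]=3 != 5: 0 + count([4, 4], 5)
lst[0]=4 != 5: 0 + count([4], 5)
lst[0]=4 != 5: 0 + count([], 5)
= 1


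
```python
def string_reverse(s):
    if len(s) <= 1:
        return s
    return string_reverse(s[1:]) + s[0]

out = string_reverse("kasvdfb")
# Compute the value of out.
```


string_reverse("kasvdfb")
= string_reverse("asvdfb") + "k"
= string_reverse("svdfb") + "a" + "k"
= string_reverse("vdfb") + "s" + "a" + "k"
= string_reverse("dfb") + "v" + "s" + "a" + "k"
= string_reverse("fb") + "d" + "v" + "s" + "a" + "k"
= string_reverse("b") + "f" + "d" + "v" + "s" + "a" + "k"
= "b" + "f" + "d" + "v" + "s" + "a" + "k"
= "bfdvsak"


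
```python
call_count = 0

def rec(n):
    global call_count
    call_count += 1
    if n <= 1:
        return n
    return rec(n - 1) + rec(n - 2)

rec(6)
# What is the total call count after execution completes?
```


rec(6) calls rec(5) and rec(4); each non-base call branches into two more.
Let C(k) = total number of calls made by rec(k), including the call to rec(k) itself.
Base cases: C(0) = 1, C(1) = 1
Recurrence: C(k) = 1 + C(k-1) + C(k-2)
  C(2) = 1 + C(1) + C(0) = 1 + 1 + 1 = 3
  C(3) = 1 + C(2) + C(1) = 1 + 3 + 1 = 5
  C(4) = 1 + C(3) + C(2) = 1 + 5 + 3 = 9
  C(5) = 1 + C(4) + C(3) = 1 + 9 + 5 = 15
  C(6) = 1 + C(5) + C(4) = 1 + 15 + 9 = 25
Total calls = C(6) = 25


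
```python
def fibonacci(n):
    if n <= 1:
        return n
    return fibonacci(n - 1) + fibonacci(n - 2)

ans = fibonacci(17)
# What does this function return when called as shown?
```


fibonacci(17)
= fibonacci(16) + fibonacci(15)
= (fibonacci(15) + fibonacci(14)) + fibonacci(15)
Computing bottom-up: fibonacci(0)=0, fibonacci(1)=1, fibonacci(2)=1, fibonacci(3)=2, fibonacci(4)=3, fibonacci(5)=5, fibonacci(6)=8, fibonacci(7)=13, fibonacci(8)=21, fibonacci(9)=34, fibonacci(10)=55, fibonacci(11)=89, fibonacci(12)=144, fibonacci(13)=233, fibonacci(14)=377, fibonacci(15)=610, fibonacci(16)=987, fibonacci(17)=1597
= 1597


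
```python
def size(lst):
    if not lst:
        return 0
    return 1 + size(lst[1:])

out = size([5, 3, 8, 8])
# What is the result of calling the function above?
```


size([5, 3, 8, 8])
= 1 + size([3, 8, 8])
= 1 + 1 + size([8, 8])
= 1 + 1 + 1 + size([8])
= 1 + 1 + 1 + 1 + size([])
= 1 + 1 + 1 + 1 + 0
= 4


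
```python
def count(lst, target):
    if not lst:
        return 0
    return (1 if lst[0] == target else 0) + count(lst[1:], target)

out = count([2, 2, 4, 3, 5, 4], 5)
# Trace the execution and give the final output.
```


count([2, 2, 4, 3, 5, 4], 5)
lst[0]=2 != 5: 0 + count([2, 4, 3, 5, 4], 5)
lst[0]=2 != 5: 0 + count([4, 3, 5, 4], 5)
lst[0]=4 != 5: 0 + count([3, 5, 4], 5)
lst[0]=3 != 5: 0 + count([5, 4], 5)
lst[0]=5 == 5: 1 + count([4], 5)
lst[0]=4 != 5: 0 + count([], 5)
= 1


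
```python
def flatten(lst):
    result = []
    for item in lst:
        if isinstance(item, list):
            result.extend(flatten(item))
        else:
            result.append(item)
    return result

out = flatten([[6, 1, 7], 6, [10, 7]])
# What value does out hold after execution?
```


flatten([[6, 1, 7], 6, [10, 7]])
Processing each element:
  [6, 1, 7] is a list -> flatten recursively -> [6, 1, 7]
  6 is not a list -> append 6
  [10, 7] is a list -> flatten recursively -> [10, 7]
= [6, 1, 7, 6, 10, 7]


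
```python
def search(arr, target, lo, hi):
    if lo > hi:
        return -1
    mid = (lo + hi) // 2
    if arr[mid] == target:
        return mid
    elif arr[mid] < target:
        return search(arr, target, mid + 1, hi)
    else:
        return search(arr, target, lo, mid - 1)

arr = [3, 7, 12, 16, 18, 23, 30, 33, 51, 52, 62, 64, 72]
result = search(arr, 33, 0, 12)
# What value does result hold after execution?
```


search(arr, 33, 0, 12)
lo=0, hi=12, mid=6, arr[mid]=30
30 < 33, search right half
lo=7, hi=12, mid=9, arr[mid]=52
52 > 33, search left half
lo=7, hi=8, mid=7, arr[mid]=33
arr[7] == 33, found at index 7
= 7


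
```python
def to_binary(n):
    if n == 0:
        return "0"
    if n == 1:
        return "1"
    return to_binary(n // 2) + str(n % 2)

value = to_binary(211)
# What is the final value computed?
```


to_binary(211)
= to_binary(105) + "1"
= to_binary(52) + "1" + "1"
= to_binary(26) + "0" + "1" + "1"
= to_binary(13) + "0" + "0" + "1" + "1"
= to_binary(6) + "1" + "0" + "0" + "1" + "1"
= to_binary(3) + "0" + "1" + "0" + "0" + "1" + "1"
= to_binary(1) + "1" + "0" + "1" + "0" + "0" + "1" + "1"
= "1" + "1" + "0" + "1" + "0" + "0" + "1" + "1"
= "11010011"


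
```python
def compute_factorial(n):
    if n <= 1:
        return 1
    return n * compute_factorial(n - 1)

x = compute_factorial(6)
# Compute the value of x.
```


compute_factorial(6)
= 6 * compute_factorial(5)
= 6 * 5 * compute_factorial(4)
= 6 * 5 * 4 * compute_factorial(3)
= 6 * 5 * 4 * 3 * compute_factorial(2)
= 6 * 5 * 4 * 3 * 2 * compute_factorial(1)
= 6 * 5 * 4 * 3 * 2 * 1
= 720


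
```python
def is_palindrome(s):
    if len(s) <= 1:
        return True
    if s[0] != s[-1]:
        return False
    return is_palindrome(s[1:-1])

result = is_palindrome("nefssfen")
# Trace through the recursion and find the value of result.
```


is_palindrome("nefssfen")
"nefssfen": s[0]='n' == s[-1]='n' -> is_palindrome("efssfe")
"efssfe": s[0]='e' == s[-1]='e' -> is_palindrome("fssf")
"fssf": s[0]='f' == s[-1]='f' -> is_palindrome("ss")
"ss": s[0]='s' == s[-1]='s' -> is_palindrome("")
"": len <= 1 -> True
= True


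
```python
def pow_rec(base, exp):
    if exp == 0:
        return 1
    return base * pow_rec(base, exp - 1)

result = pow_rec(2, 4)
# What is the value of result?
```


pow_rec(2, 4)
= 2 * pow_rec(2, 3)
= 2 * 2 * pow_rec(2, 2)
= 2 * 2 * 2 * pow_rec(2, 1)
= 2 * 2 * 2 * 2 * pow_rec(2, 0)
= 2 * 2 * 2 * 2 * 1
= 16


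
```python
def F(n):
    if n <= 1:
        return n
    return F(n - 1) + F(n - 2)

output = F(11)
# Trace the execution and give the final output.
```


F(11)
= F(10) + F(9)
= (F(9) + F(8)) + F(9)
Computing bottom-up: F(0)=0, F(1)=1, F(2)=1, F(3)=2, F(4)=3, F(5)=5, F(6)=8, F(7)=13, F(8)=21, F(9)=34, F(10)=55, F(11)=89
= 89


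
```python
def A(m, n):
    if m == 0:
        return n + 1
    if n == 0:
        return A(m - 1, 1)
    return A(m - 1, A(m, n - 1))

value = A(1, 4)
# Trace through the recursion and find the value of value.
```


A(1, 4)
= A(0, A(1, 3))
First compute A(1, 3) = 5
= A(0, 5)
= 6


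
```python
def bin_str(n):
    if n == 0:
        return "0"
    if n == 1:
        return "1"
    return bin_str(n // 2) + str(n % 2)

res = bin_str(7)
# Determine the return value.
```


bin_str(7)
= bin_str(3) + "1"
= bin_str(1) + "1" + "1"
= "1" + "1" + "1"
= "111"


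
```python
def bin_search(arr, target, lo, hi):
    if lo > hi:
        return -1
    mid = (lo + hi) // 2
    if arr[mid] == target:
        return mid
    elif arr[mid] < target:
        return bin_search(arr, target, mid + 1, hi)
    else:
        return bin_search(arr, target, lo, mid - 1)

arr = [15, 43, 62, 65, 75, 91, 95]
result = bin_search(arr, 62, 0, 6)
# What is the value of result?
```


bin_search(arr, 62, 0, 6)
lo=0, hi=6, mid=3, arr[mid]=65
65 > 62, search left half
lo=0, hi=2, mid=1, arr[mid]=43
43 < 62, search right half
lo=2, hi=2, mid=2, arr[mid]=62
arr[2] == 62, found at index 2
= 2


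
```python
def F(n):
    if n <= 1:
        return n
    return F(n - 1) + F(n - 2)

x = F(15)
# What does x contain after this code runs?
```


F(15)
= F(14) + F(13)
= (F(13) + F(12)) + F(13)
Computing bottom-up: F(0)=0, F(1)=1, F(2)=1, F(3)=2, F(4)=3, F(5)=5, F(6)=8, F(7)=13, F(8)=21, F(9)=34, F(10)=55, F(11)=89, F(12)=144, F(13)=233, F(14)=377, F(15)=610
= 610


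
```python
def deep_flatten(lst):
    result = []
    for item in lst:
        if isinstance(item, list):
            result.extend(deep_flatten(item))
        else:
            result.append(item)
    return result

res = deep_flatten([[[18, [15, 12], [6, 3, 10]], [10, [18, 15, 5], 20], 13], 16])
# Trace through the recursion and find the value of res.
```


deep_flatten([[[18, [15, 12], [6, 3, 10]], [10, [18, 15, 5], 20], 13], 16])
Processing each element:
  [[18, [15, 12], [6, 3, 10]], [10, [18, 15, 5], 20], 13] is a list -> deep_flatten recursively -> [18, 15, 12, 6, 3, 10, 10, 18, 15, 5, 20, 13]
  16 is not a list -> append 16
= [18, 15, 12, 6, 3, 10, 10, 18, 15, 5, 20, 13, 16]


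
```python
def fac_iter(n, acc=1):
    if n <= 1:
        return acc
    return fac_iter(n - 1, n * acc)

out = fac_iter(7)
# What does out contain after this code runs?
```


fac_iter(7, 1)
= fac_iter(6, 7 * 1) = fac_iter(6, 7)
= fac_iter(5, 6 * 7) = fac_iter(5, 42)
= fac_iter(4, 5 * 42) = fac_iter(4, 210)
= fac_iter(3, 4 * 210) = fac_iter(3, 840)
= fac_iter(2, 3 * 840) = fac_iter(2, 2520)
= fac_iter(1, 2 * 2520) = fac_iter(1, 5040)
n <= 1, return acc = 5040


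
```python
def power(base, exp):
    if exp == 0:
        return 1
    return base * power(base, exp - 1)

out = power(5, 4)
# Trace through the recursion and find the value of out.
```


power(5, 4)
= 5 * power(5, 3)
= 5 * 5 * power(5, 2)
= 5 * 5 * 5 * power(5, 1)
= 5 * 5 * 5 * 5 * power(5, 0)
= 5 * 5 * 5 * 5 * 1
= 625


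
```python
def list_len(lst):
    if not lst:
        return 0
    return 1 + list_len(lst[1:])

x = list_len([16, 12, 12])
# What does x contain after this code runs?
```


list_len([16, 12, 12])
= 1 + list_len([12, 12])
= 1 + 1 + list_len([12])
= 1 + 1 + 1 + list_len([])
= 1 + 1 + 1 + 0
= 3


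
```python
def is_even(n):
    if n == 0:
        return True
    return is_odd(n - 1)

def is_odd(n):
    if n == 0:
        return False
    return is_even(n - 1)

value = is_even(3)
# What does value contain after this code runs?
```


is_even(3)
= is_odd(2)
= is_even(1)
= is_odd(0)
n == 0: return False
= False


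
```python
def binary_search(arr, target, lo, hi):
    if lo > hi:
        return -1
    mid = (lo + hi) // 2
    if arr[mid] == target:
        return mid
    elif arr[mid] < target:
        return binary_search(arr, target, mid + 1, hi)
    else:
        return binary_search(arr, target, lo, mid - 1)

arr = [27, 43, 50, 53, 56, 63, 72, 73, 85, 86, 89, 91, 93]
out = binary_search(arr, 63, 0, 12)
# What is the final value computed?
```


binary_search(arr, 63, 0, 12)
lo=0, hi=12, mid=6, arr[mid]=72
72 > 63, search left half
lo=0, hi=5, mid=2, arr[mid]=50
50 < 63, search right half
lo=3, hi=5, mid=4, arr[mid]=56
56 < 63, search right half
lo=5, hi=5, mid=5, arr[mid]=63
arr[5] == 63, found at index 5
= 5


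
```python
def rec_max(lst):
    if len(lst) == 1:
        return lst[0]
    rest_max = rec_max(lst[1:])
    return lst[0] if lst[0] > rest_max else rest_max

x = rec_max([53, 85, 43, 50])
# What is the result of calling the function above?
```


rec_max([53, 85, 43, 50])
= compare 53 with rec_max([85, 43, 50])
= compare 85 with rec_max([43, 50])
= compare 43 with rec_max([50])
Base: rec_max([50]) = 50
compare 43 with 50: max = 50
compare 85 with 50: max = 85
compare 53 with 85: max = 85
= 85


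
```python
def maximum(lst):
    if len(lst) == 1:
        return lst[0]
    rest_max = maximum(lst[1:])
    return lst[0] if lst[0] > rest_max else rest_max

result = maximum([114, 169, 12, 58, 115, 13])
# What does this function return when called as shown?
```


maximum([114, 169, 12, 58, 115, 13])
= compare 114 with maximum([169, 12, 58, 115, 13])
= compare 169 with maximum([12, 58, 115, 13])
= compare 12 with maximum([58, 115, 13])
= compare 58 with maximum([115, 13])
= compare 115 with maximum([13])
Base: maximum([13]) = 13
compare 115 with 13: max = 115
compare 58 with 115: max = 115
compare 12 with 115: max = 115
compare 169 with 115: max = 169
compare 114 with 169: max = 169
= 169


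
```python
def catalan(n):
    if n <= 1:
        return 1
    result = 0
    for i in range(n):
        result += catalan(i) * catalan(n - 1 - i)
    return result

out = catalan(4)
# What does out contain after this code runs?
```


catalan(4)
= sum of catalan(i) * catalan(4-1-i) for i in 0..3
First compute sub-values bottom-up:
  catalan(0) = 1, catalan(1) = 1
  catalan(2) = 1*1 + 1*1 = 2
  catalan(3) = 1*2 + 1*1 + 2*1 = 5
Now catalan(4):
  catalan(0)*catalan(3) = 1*5 = 5
  catalan(1)*catalan(2) = 1*2 = 2
  catalan(2)*catalan(1) = 2*1 = 2
  catalan(3)*catalan(0) = 5*1 = 5
= 5 + 2 + 2 + 5
= 14


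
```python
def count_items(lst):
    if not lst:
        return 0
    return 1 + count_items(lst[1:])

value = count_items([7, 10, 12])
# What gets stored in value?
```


count_items([7, 10, 12])
= 1 + count_items([10, 12])
= 1 + 1 + count_items([12])
= 1 + 1 + 1 + count_items([])
= 1 + 1 + 1 + 0
= 3


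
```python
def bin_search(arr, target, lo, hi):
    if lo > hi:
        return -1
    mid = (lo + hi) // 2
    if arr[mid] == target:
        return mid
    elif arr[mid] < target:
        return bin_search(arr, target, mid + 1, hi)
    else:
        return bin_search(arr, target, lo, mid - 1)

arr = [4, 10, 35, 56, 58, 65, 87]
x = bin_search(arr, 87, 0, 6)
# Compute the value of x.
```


bin_search(arr, 87, 0, 6)
lo=0, hi=6, mid=3, arr[mid]=56
56 < 87, search right half
lo=4, hi=6, mid=5, arr[mid]=65
65 < 87, search right half
lo=6, hi=6, mid=6, arr[mid]=87
arr[6] == 87, found at index 6
= 6


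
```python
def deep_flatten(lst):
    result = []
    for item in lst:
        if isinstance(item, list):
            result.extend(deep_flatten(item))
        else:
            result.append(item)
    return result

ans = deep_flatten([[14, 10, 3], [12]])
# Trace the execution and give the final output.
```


deep_flatten([[14, 10, 3], [12]])
Processing each element:
  [14, 10, 3] is a list -> deep_flatten recursively -> [14, 10, 3]
  [12] is a list -> deep_flatten recursively -> [12]
= [14, 10, 3, 12]


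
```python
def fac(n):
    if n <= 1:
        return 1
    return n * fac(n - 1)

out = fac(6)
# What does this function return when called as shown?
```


fac(6)
= 6 * fac(5)
= 6 * 5 * fac(4)
= 6 * 5 * 4 * fac(3)
= 6 * 5 * 4 * 3 * fac(2)
= 6 * 5 * 4 * 3 * 2 * fac(1)
= 6 * 5 * 4 * 3 * 2 * 1
= 720


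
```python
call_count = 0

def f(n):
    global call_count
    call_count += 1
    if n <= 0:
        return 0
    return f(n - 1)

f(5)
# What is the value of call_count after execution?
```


f(5) calls f(4) calls ... calls f(0)
Total calls: 5 + 1 (for base case) = 6


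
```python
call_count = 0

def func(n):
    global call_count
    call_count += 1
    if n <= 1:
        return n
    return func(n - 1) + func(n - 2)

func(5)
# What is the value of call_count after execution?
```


func(5) calls func(4) and func(3); each non-base call branches into two more.
Let C(k) = total number of calls made by func(k), including the call to func(k) itself.
Base cases: C(0) = 1, C(1) = 1
Recurrence: C(k) = 1 + C(k-1) + C(k-2)
  C(2) = 1 + C(1) + C(0) = 1 + 1 + 1 = 3
  C(3) = 1 + C(2) + C(1) = 1 + 3 + 1 = 5
  C(4) = 1 + C(3) + C(2) = 1 + 5 + 3 = 9
  C(5) = 1 + C(4) + C(3) = 1 + 9 + 5 = 15
Total calls = C(5) = 15


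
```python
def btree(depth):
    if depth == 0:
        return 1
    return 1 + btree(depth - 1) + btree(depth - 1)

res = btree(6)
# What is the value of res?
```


btree(6)
= 1 + btree(5) + btree(5)
= 1 + 2 * btree(5)
btree(k) = 2^(k+1) - 1
btree(0) = 1
btree(1) = 3
btree(2) = 7
btree(3) = 15
btree(4) = 31
btree(6) = 2^7 - 1 = 127


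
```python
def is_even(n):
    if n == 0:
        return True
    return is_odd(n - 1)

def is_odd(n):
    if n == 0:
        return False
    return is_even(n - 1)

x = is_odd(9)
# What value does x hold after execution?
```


is_odd(9)
= is_even(8)
= is_odd(7)
= is_even(6)
= is_odd(5)
= is_even(4)
= is_odd(3)
= is_even(2)
= is_odd(1)
= is_even(0)
n == 0: return True
= True


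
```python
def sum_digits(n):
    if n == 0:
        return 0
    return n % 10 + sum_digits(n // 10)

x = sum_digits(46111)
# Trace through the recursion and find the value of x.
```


sum_digits(46111)
= 1 + sum_digits(4611)
= 1 + 1 + sum_digits(461)
= 1 + 1 + 1 + sum_digits(46)
= 1 + 1 + 1 + 6 + sum_digits(4)
= 1 + 1 + 1 + 6 + 4 + sum_digits(0)
= 1 + 1 + 1 + 6 + 4 + 0
= 13


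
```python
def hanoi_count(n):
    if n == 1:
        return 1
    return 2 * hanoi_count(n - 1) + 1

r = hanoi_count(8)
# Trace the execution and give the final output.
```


hanoi_count(8)
= 2 * hanoi_count(7) + 1
= 2 * (2 * hanoi_count(6) + 1) + 1
= 2 * (2 * (2 * hanoi_count(5) + 1) + 1) + 1
= 2 * (2 * (2 * (2 * hanoi_count(4) + 1) + 1) + 1) + 1
= 2 * (2 * (2 * (2 * (2 * hanoi_count(3) + 1) + 1) + 1) + 1) + 1
= 2 * (2 * (2 * (2 * (2 * (2 * hanoi_count(2) + 1) + 1) + 1) + 1) + 1) + 1
= 2 * (2 * (2 * (2 * (2 * (2 * (2 * hanoi_count(1) + 1) + 1) + 1) + 1) + 1) + 1) + 1
Now compute bottom-up:
hanoi_count(1) = 1
hanoi_count(2) = 2 * 1 + 1 = 3
hanoi_count(3) = 2 * 3 + 1 = 7
hanoi_count(4) = 2 * 7 + 1 = 15
hanoi_count(5) = 2 * 15 + 1 = 31
hanoi_count(6) = 2 * 31 + 1 = 63
hanoi_count(7) = 2 * 63 + 1 = 127
hanoi_count(8) = 2 * 127 + 1 = 255
= 255


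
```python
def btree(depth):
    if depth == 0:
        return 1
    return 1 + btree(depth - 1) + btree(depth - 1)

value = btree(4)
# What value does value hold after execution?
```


btree(4)
= 1 + btree(3) + btree(3)
= 1 + 2 * btree(3)
btree(k) = 2^(k+1) - 1
btree(0) = 1
btree(1) = 3
btree(2) = 7
btree(3) = 15
btree(4) = 31
btree(4) = 2^5 - 1 = 31


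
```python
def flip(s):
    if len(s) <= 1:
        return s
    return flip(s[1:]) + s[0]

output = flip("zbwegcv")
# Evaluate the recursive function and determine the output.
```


flip("zbwegcv")
= flip("bwegcv") + "z"
= flip("wegcv") + "b" + "z"
= flip("egcv") + "w" + "b" + "z"
= flip("gcv") + "e" + "w" + "b" + "z"
= flip("cv") + "g" + "e" + "w" + "b" + "z"
= flip("v") + "c" + "g" + "e" + "w" + "b" + "z"
= "v" + "c" + "g" + "e" + "w" + "b" + "z"
= "vcgewbz"


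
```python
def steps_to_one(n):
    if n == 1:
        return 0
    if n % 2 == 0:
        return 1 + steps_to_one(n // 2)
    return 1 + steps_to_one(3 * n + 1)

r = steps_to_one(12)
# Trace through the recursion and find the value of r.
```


steps_to_one(12)
12 is even -> steps_to_one(6)
6 is even -> steps_to_one(3)
3 is odd -> 3*3+1 = 10 -> steps_to_one(10)
10 is even -> steps_to_one(5)
5 is odd -> 3*5+1 = 16 -> steps_to_one(16)
16 is even -> steps_to_one(8)
8 is even -> steps_to_one(4)
4 is even -> steps_to_one(2)
2 is even -> steps_to_one(1)
Reached 1 after 9 steps
= 9


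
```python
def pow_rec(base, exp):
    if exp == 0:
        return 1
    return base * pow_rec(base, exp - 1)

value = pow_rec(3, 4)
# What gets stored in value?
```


pow_rec(3, 4)
= 3 * pow_rec(3, 3)
= 3 * 3 * pow_rec(3, 2)
= 3 * 3 * 3 * pow_rec(3, 1)
= 3 * 3 * 3 * 3 * pow_rec(3, 0)
= 3 * 3 * 3 * 3 * 1
= 81


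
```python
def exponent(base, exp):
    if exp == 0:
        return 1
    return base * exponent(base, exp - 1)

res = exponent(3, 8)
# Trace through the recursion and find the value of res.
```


exponent(3, 8)
= 3 * exponent(3, 7)
= 3 * 3 * exponent(3, 6)
= 3 * 3 * 3 * exponent(3, 5)
= 3 * 3 * 3 * 3 * exponent(3, 4)
= 3 * 3 * 3 * 3 * 3 * exponent(3, 3)
= 3 * 3 * 3 * 3 * 3 * 3 * exponent(3, 2)
= 3 * 3 * 3 * 3 * 3 * 3 * 3 * exponent(3, 1)
= 3 * 3 * 3 * 3 * 3 * 3 * 3 * 3 * exponent(3, 0)
= 3 * 3 * 3 * 3 * 3 * 3 * 3 * 3 * 1
= 6561


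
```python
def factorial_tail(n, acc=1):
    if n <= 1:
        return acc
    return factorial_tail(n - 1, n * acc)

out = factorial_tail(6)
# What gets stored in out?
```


factorial_tail(6, 1)
= factorial_tail(5, 6 * 1) = factorial_tail(5, 6)
= factorial_tail(4, 5 * 6) = factorial_tail(4, 30)
= factorial_tail(3, 4 * 30) = factorial_tail(3, 120)
= factorial_tail(2, 3 * 120) = factorial_tail(2, 360)
= factorial_tail(1, 2 * 360) = factorial_tail(1, 720)
n <= 1, return acc = 720


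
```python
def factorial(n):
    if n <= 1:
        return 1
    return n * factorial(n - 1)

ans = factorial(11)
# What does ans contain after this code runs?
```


factorial(11)
= 11 * factorial(10)
= 11 * 10 * factorial(9)
= 11 * 10 * 9 * factorial(8)
= 11 * 10 * 9 * 8 * factorial(7)
= 11 * 10 * 9 * 8 * 7 * factorial(6)
= 11 * 10 * 9 * 8 * 7 * 6 * factorial(5)
= 11 * 10 * 9 * 8 * 7 * 6 * 5 * factorial(4)
= 11 * 10 * 9 * 8 * 7 * 6 * 5 * 4 * factorial(3)
= 11 * 10 * 9 * 8 * 7 * 6 * 5 * 4 * 3 * factorial(2)
= 11 * 10 * 9 * 8 * 7 * 6 * 5 * 4 * 3 * 2 * factorial(1)
= 11 * 10 * 9 * 8 * 7 * 6 * 5 * 4 * 3 * 2 * 1
= 39916800


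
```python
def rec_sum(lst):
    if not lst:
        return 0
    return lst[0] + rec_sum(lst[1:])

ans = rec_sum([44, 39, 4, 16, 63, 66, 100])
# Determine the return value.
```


rec_sum([44, 39, 4, 16, 63, 66, 100])
= 44 + rec_sum([39, 4, 16, 63, 66, 100])
= 44 + 39 + rec_sum([4, 16, 63, 66, 100])
= 44 + 39 + 4 + rec_sum([16, 63, 66, 100])
= 44 + 39 + 4 + 16 + rec_sum([63, 66, 100])
= 44 + 39 + 4 + 16 + 63 + rec_sum([66, 100])
= 44 + 39 + 4 + 16 + 63 + 66 + rec_sum([100])
= 44 + 39 + 4 + 16 + 63 + 66 + 100 + rec_sum([])
= 44 + 39 + 4 + 16 + 63 + 66 + 100 + 0
= 332


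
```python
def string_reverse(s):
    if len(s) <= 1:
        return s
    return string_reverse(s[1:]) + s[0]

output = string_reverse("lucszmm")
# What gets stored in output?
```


string_reverse("lucszmm")
= string_reverse("ucszmm") + "l"
= string_reverse("cszmm") + "u" + "l"
= string_reverse("szmm") + "c" + "u" + "l"
= string_reverse("zmm") + "s" + "c" + "u" + "l"
= string_reverse("mm") + "z" + "s" + "c" + "u" + "l"
= string_reverse("m") + "m" + "z" + "s" + "c" + "u" + "l"
= "m" + "m" + "z" + "s" + "c" + "u" + "l"
= "mmzscul"


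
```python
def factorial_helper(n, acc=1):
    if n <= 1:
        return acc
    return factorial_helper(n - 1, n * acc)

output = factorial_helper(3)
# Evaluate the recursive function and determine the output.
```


factorial_helper(3, 1)
= factorial_helper(2, 3 * 1) = factorial_helper(2, 3)
= factorial_helper(1, 2 * 3) = factorial_helper(1, 6)
n <= 1, return acc = 6


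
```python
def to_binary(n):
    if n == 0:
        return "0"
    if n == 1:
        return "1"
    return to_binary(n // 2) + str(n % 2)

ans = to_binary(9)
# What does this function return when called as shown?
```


to_binary(9)
= to_binary(4) + "1"
= to_binary(2) + "0" + "1"
= to_binary(1) + "0" + "0" + "1"
= "1" + "0" + "0" + "1"
= "1001"


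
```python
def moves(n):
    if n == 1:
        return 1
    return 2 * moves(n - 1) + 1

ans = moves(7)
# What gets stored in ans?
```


moves(7)
= 2 * moves(6) + 1
= 2 * (2 * moves(5) + 1) + 1
= 2 * (2 * (2 * moves(4) + 1) + 1) + 1
= 2 * (2 * (2 * (2 * moves(3) + 1) + 1) + 1) + 1
= 2 * (2 * (2 * (2 * (2 * moves(2) + 1) + 1) + 1) + 1) + 1
= 2 * (2 * (2 * (2 * (2 * (2 * moves(1) + 1) + 1) + 1) + 1) + 1) + 1
Now compute bottom-up:
moves(1) = 1
moves(2) = 2 * 1 + 1 = 3
moves(3) = 2 * 3 + 1 = 7
moves(4) = 2 * 7 + 1 = 15
moves(5) = 2 * 15 + 1 = 31
moves(6) = 2 * 31 + 1 = 63
moves(7) = 2 * 63 + 1 = 127
= 127


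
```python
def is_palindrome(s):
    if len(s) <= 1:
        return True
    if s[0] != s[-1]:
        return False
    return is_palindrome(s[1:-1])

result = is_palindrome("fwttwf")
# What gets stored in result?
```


is_palindrome("fwttwf")
"fwttwf": s[0]='f' == s[-1]='f' -> is_palindrome("wttw")
"wttw": s[0]='w' == s[-1]='w' -> is_palindrome("tt")
"tt": s[0]='t' == s[-1]='t' -> is_palindrome("")
"": len <= 1 -> True
= True


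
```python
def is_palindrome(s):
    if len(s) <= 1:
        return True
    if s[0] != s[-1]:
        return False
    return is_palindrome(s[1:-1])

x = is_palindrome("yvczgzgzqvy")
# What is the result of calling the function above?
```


is_palindrome("yvczgzgzqvy")
"yvczgzgzqvy": s[0]='y' == s[-1]='y' -> is_palindrome("vczgzgzqv")
"vczgzgzqv": s[0]='v' == s[-1]='v' -> is_palindrome("czgzgzq")
"czgzgzq": s[0]='c' != s[-1]='q' -> False
= False


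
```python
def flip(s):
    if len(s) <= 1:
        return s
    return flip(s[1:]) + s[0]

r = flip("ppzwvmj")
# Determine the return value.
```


flip("ppzwvmj")
= flip("pzwvmj") + "p"
= flip("zwvmj") + "p" + "p"
= flip("wvmj") + "z" + "p" + "p"
= flip("vmj") + "w" + "z" + "p" + "p"
= flip("mj") + "v" + "w" + "z" + "p" + "p"
= flip("j") + "m" + "v" + "w" + "z" + "p" + "p"
= "j" + "m" + "v" + "w" + "z" + "p" + "p"
= "jmvwzpp"


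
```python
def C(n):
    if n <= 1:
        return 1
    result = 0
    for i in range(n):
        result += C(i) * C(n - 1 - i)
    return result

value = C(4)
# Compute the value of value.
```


C(4)
= sum of C(i) * C(4-1-i) for i in 0..3
First compute sub-values bottom-up:
  C(0) = 1, C(1) = 1
  C(2) = 1*1 + 1*1 = 2
  C(3) = 1*2 + 1*1 + 2*1 = 5
Now C(4):
  C(0)*C(3) = 1*5 = 5
  C(1)*C(2) = 1*2 = 2
  C(2)*C(1) = 2*1 = 2
  C(3)*C(0) = 5*1 = 5
= 5 + 2 + 2 + 5
= 14


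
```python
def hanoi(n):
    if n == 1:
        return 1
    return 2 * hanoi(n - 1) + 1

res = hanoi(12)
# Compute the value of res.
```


hanoi(12)
= 2 * hanoi(11) + 1
= 2 * (2 * hanoi(10) + 1) + 1
= 2 * (2 * (2 * hanoi(9) + 1) + 1) + 1
= 2 * (2 * (2 * (2 * hanoi(8) + 1) + 1) + 1) + 1
= 2 * (2 * (2 * (2 * (2 * hanoi(7) + 1) + 1) + 1) + 1) + 1
= 2 * (2 * (2 * (2 * (2 * (2 * hanoi(6) + 1) + 1) + 1) + 1) + 1) + 1
= 2 * (2 * (2 * (2 * (2 * (2 * (2 * hanoi(5) + 1) + 1) + 1) + 1) + 1) + 1) + 1
= 2 * (2 * (2 * (2 * (2 * (2 * (2 * (2 * hanoi(4) + 1) + 1) + 1) + 1) + 1) + 1) + 1) + 1
= 2 * (2 * (2 * (2 * (2 * (2 * (2 * (2 * (2 * hanoi(3) + 1) + 1) + 1) + 1) + 1) + 1) + 1) + 1) + 1
= 2 * (2 * (2 * (2 * (2 * (2 * (2 * (2 * (2 * (2 * hanoi(2) + 1) + 1) + 1) + 1) + 1) + 1) + 1) + 1) + 1) + 1
= 2 * (2 * (2 * (2 * (2 * (2 * (2 * (2 * (2 * (2 * (2 * hanoi(1) + 1) + 1) + 1) + 1) + 1) + 1) + 1) + 1) + 1) + 1) + 1
Now compute bottom-up:
hanoi(1) = 1
hanoi(2) = 2 * 1 + 1 = 3
hanoi(3) = 2 * 3 + 1 = 7
hanoi(4) = 2 * 7 + 1 = 15
hanoi(5) = 2 * 15 + 1 = 31
hanoi(6) = 2 * 31 + 1 = 63
hanoi(7) = 2 * 63 + 1 = 127
hanoi(8) = 2 * 127 + 1 = 255
hanoi(9) = 2 * 255 + 1 = 511
hanoi(10) = 2 * 511 + 1 = 1023
hanoi(11) = 2 * 1023 + 1 = 2047
hanoi(12) = 2 * 2047 + 1 = 4095
= 4095


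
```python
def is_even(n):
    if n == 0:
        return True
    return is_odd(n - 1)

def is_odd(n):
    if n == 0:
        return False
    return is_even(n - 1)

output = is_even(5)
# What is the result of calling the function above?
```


is_even(5)
= is_odd(4)
= is_even(3)
= is_odd(2)
= is_even(1)
= is_odd(0)
n == 0: return False
= False


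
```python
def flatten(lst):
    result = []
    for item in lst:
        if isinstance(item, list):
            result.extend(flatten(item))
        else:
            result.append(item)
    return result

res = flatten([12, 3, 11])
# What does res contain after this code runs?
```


flatten([12, 3, 11])
Processing each element:
  12 is not a list -> append 12
  3 is not a list -> append 3
  11 is not a list -> append 11
= [12, 3, 11]


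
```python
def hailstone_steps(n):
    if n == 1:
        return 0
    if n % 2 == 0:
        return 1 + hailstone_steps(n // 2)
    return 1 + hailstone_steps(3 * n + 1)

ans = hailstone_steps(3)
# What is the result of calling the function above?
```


hailstone_steps(3)
3 is odd -> 3*3+1 = 10 -> hailstone_steps(10)
10 is even -> hailstone_steps(5)
5 is odd -> 3*5+1 = 16 -> hailstone_steps(16)
16 is even -> hailstone_steps(8)
8 is even -> hailstone_steps(4)
4 is even -> hailstone_steps(2)
2 is even -> hailstone_steps(1)
Reached 1 after 7 steps
= 7


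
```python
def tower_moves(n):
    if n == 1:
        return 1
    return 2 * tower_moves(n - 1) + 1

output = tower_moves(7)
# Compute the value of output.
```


tower_moves(7)
= 2 * tower_moves(6) + 1
= 2 * (2 * tower_moves(5) + 1) + 1
= 2 * (2 * (2 * tower_moves(4) + 1) + 1) + 1
= 2 * (2 * (2 * (2 * tower_moves(3) + 1) + 1) + 1) + 1
= 2 * (2 * (2 * (2 * (2 * tower_moves(2) + 1) + 1) + 1) + 1) + 1
= 2 * (2 * (2 * (2 * (2 * (2 * tower_moves(1) + 1) + 1) + 1) + 1) + 1) + 1
Now compute bottom-up:
tower_moves(1) = 1
tower_moves(2) = 2 * 1 + 1 = 3
tower_moves(3) = 2 * 3 + 1 = 7
tower_moves(4) = 2 * 7 + 1 = 15
tower_moves(5) = 2 * 15 + 1 = 31
tower_moves(6) = 2 * 31 + 1 = 63
tower_moves(7) = 2 * 63 + 1 = 127
= 127


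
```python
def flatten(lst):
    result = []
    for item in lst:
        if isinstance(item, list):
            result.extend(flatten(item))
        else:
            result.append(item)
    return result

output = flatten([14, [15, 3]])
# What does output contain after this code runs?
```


flatten([14, [15, 3]])
Processing each element:
  14 is not a list -> append 14
  [15, 3] is a list -> flatten recursively -> [15, 3]
= [14, 15, 3]


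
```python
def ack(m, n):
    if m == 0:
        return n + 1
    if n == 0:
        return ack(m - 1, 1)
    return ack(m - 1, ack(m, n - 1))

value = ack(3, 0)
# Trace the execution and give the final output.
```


ack(3, 0)
n == 0: return ack(2, 1)
= ack(2, 1) = 5
= 5


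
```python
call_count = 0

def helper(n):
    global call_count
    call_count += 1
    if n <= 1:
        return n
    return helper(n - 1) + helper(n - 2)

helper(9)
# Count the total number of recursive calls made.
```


helper(9) calls helper(8) and helper(7); each non-base call branches into two more.
Let C(k) = total number of calls made by helper(k), including the call to helper(k) itself.
Base cases: C(0) = 1, C(1) = 1
Recurrence: C(k) = 1 + C(k-1) + C(k-2)
  C(2) = 1 + C(1) + C(0) = 1 + 1 + 1 = 3
  C(3) = 1 + C(2) + C(1) = 1 + 3 + 1 = 5
  C(4) = 1 + C(3) + C(2) = 1 + 5 + 3 = 9
  C(5) = 1 + C(4) + C(3) = 1 + 9 + 5 = 15
  C(6) = 1 + C(5) + C(4) = 1 + 15 + 9 = 25
  C(7) = 1 + C(6) + C(5) = 1 + 25 + 15 = 41
  C(8) = 1 + C(7) + C(6) = 1 + 41 + 25 = 67
  C(9) = 1 + C(8) + C(7) = 1 + 67 + 41 = 109
Total calls = C(9) = 109


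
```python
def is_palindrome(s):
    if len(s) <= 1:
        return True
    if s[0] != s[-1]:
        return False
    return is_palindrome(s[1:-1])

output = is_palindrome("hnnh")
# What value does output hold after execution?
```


is_palindrome("hnnh")
"hnnh": s[0]='h' == s[-1]='h' -> is_palindrome("nn")
"nn": s[0]='n' == s[-1]='n' -> is_palindrome("")
"": len <= 1 -> True
= True


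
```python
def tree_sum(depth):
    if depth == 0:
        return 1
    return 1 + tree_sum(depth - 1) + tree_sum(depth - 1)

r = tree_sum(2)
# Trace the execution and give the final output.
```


tree_sum(2)
= 1 + tree_sum(1) + tree_sum(1)
= 1 + 2 * tree_sum(1)
tree_sum(k) = 2^(k+1) - 1
tree_sum(0) = 1
tree_sum(1) = 3
tree_sum(2) = 7
tree_sum(2) = 2^3 - 1 = 7


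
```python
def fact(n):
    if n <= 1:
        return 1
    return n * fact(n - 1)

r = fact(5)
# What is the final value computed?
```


fact(5)
= 5 * fact(4)
= 5 * 4 * fact(3)
= 5 * 4 * 3 * fact(2)
= 5 * 4 * 3 * 2 * fact(1)
= 5 * 4 * 3 * 2 * 1
= 120


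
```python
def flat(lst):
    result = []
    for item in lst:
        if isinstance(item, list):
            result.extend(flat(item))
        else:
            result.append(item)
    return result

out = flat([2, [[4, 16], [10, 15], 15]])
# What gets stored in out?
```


flat([2, [[4, 16], [10, 15], 15]])
Processing each element:
  2 is not a list -> append 2
  [[4, 16], [10, 15], 15] is a list -> flat recursively -> [4, 16, 10, 15, 15]
= [2, 4, 16, 10, 15, 15]


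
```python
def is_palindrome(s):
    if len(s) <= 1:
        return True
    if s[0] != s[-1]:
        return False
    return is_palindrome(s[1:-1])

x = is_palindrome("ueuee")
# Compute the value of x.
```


is_palindrome("ueuee")
"ueuee": s[0]='u' != s[-1]='e' -> False
= False


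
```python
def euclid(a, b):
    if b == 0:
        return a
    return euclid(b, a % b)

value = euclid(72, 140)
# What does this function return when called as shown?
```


euclid(72, 140)
= euclid(140, 72 % 140) = euclid(140, 72)
= euclid(72, 140 % 72) = euclid(72, 68)
= euclid(68, 72 % 68) = euclid(68, 4)
= euclid(4, 68 % 4) = euclid(4, 0)
b == 0, return a = 4


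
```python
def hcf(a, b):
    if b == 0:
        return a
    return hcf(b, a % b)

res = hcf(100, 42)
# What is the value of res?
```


hcf(100, 42)
= hcf(42, 100 % 42) = hcf(42, 16)
= hcf(16, 42 % 16) = hcf(16, 10)
= hcf(10, 16 % 10) = hcf(10, 6)
= hcf(6, 10 % 6) = hcf(6, 4)
= hcf(4, 6 % 4) = hcf(4, 2)
= hcf(2, 4 % 2) = hcf(2, 0)
b == 0, return a = 2


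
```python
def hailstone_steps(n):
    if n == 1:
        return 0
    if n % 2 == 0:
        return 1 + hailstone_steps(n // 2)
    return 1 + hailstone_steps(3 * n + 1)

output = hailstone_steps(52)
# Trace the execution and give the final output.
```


hailstone_steps(52)
52 is even -> hailstone_steps(26)
26 is even -> hailstone_steps(13)
13 is odd -> 3*13+1 = 40 -> hailstone_steps(40)
40 is even -> hailstone_steps(20)
20 is even -> hailstone_steps(10)
10 is even -> hailstone_steps(5)
5 is odd -> 3*5+1 = 16 -> hailstone_steps(16)
16 is even -> hailstone_steps(8)
8 is even -> hailstone_steps(4)
4 is even -> hailstone_steps(2)
2 is even -> hailstone_steps(1)
Reached 1 after 11 steps
= 11


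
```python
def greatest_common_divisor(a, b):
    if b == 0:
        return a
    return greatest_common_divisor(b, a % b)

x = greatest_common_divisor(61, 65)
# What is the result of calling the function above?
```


greatest_common_divisor(61, 65)
= greatest_common_divisor(65, 61 % 65) = greatest_common_divisor(65, 61)
= greatest_common_divisor(61, 65 % 61) = greatest_common_divisor(61, 4)
= greatest_common_divisor(4, 61 % 4) = greatest_common_divisor(4, 1)
= greatest_common_divisor(1, 4 % 1) = greatest_common_divisor(1, 0)
b == 0, return a = 1


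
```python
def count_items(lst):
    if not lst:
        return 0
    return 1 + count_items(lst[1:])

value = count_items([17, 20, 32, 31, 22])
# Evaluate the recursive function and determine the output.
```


count_items([17, 20, 32, 31, 22])
= 1 + count_items([20, 32, 31, 22])
= 1 + 1 + count_items([32, 31, 22])
= 1 + 1 + 1 + count_items([31, 22])
= 1 + 1 + 1 + 1 + count_items([22])
= 1 + 1 + 1 + 1 + 1 + count_items([])
= 1 + 1 + 1 + 1 + 1 + 0
= 5


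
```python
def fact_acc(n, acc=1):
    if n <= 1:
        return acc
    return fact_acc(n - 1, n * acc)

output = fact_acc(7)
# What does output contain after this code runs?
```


fact_acc(7, 1)
= fact_acc(6, 7 * 1) = fact_acc(6, 7)
= fact_acc(5, 6 * 7) = fact_acc(5, 42)
= fact_acc(4, 5 * 42) = fact_acc(4, 210)
= fact_acc(3, 4 * 210) = fact_acc(3, 840)
= fact_acc(2, 3 * 840) = fact_acc(2, 2520)
= fact_acc(1, 2 * 2520) = fact_acc(1, 5040)
n <= 1, return acc = 5040


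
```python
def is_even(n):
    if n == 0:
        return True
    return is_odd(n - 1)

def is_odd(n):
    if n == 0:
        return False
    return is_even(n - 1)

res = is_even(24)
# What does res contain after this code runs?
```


is_even(24)
= is_odd(23)
= is_even(22)
= is_odd(21)
= is_even(20)
= is_odd(19)
= is_even(18)
= is_odd(17)
= is_even(16)
= is_odd(15)
= is_even(14)
= is_odd(13)
= is_even(12)
= is_odd(11)
= is_even(10)
= is_odd(9)
= is_even(8)
= is_odd(7)
= is_even(6)
= is_odd(5)
= is_even(4)
= is_odd(3)
= is_even(2)
= is_odd(1)
= is_even(0)
n == 0: return True
= True


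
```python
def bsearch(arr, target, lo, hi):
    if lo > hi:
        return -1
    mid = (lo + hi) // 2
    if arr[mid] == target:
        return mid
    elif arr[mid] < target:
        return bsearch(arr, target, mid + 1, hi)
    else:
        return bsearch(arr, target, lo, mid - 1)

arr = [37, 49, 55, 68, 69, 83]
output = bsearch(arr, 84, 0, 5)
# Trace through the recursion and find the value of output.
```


bsearch(arr, 84, 0, 5)
lo=0, hi=5, mid=2, arr[mid]=55
55 < 84, search right half
lo=3, hi=5, mid=4, arr[mid]=69
69 < 84, search right half
lo=5, hi=5, mid=5, arr[mid]=83
83 < 84, search right half
lo > hi, target not found, return -1
= -1


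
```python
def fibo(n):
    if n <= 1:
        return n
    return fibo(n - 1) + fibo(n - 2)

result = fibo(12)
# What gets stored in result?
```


fibo(12)
= fibo(11) + fibo(10)
= (fibo(10) + fibo(9)) + fibo(10)
Computing bottom-up: fibo(0)=0, fibo(1)=1, fibo(2)=1, fibo(3)=2, fibo(4)=3, fibo(5)=5, fibo(6)=8, fibo(7)=13, fibo(8)=21, fibo(9)=34, fibo(10)=55, fibo(11)=89, fibo(12)=144
= 144


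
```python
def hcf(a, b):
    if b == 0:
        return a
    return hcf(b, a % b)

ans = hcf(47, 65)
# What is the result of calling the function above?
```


hcf(47, 65)
= hcf(65, 47 % 65) = hcf(65, 47)
= hcf(47, 65 % 47) = hcf(47, 18)
= hcf(18, 47 % 18) = hcf(18, 11)
= hcf(11, 18 % 11) = hcf(11, 7)
= hcf(7, 11 % 7) = hcf(7, 4)
= hcf(4, 7 % 4) = hcf(4, 3)
= hcf(3, 4 % 3) = hcf(3, 1)
= hcf(1, 3 % 1) = hcf(1, 0)
b == 0, return a = 1


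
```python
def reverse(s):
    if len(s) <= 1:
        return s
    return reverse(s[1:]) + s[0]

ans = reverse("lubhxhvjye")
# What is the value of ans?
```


reverse("lubhxhvjye")
= reverse("ubhxhvjye") + "l"
= reverse("bhxhvjye") + "u" + "l"
= reverse("hxhvjye") + "b" + "u" + "l"
= reverse("xhvjye") + "h" + "b" + "u" + "l"
= reverse("hvjye") + "x" + "h" + "b" + "u" + "l"
= reverse("vjye") + "h" + "x" + "h" + "b" + "u" + "l"
= reverse("jye") + "v" + "h" + "x" + "h" + "b" + "u" + "l"
= reverse("ye") + "j" + "v" + "h" + "x" + "h" + "b" + "u" + "l"
= reverse("e") + "y" + "j" + "v" + "h" + "x" + "h" + "b" + "u" + "l"
= "e" + "y" + "j" + "v" + "h" + "x" + "h" + "b" + "u" + "l"
= "eyjvhxhbul"
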